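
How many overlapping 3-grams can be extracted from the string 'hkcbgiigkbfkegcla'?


String 'hkcbgiigkbfkegcla' has length L = 17.
Number of overlapping n-grams = L - n + 1
Substituting: 17 - 3 + 1 = 15

15


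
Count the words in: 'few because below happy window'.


Counting words by splitting on spaces:
  Word 1: 'few'
  Word 2: 'because'
  Word 3: 'below'
  Word 4: 'happy'
  Word 5: 'window'
Total words: 5

5


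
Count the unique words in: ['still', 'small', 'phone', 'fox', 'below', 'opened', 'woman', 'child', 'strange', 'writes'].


Listing all tokens and tracking unique types:
  Token 1: 'still' -> NEW (unique so far: 1)
  Token 2: 'small' -> NEW (unique so far: 2)
  Token 3: 'phone' -> NEW (unique so far: 3)
  Token 4: 'fox' -> NEW (unique so far: 4)
  Token 5: 'below' -> NEW (unique so far: 5)
  Token 6: 'opened' -> NEW (unique so far: 6)
  Token 7: 'woman' -> NEW (unique so far: 7)
  Token 8: 'child' -> NEW (unique so far: 8)
  Token 9: 'strange' -> NEW (unique so far: 9)
  Token 10: 'writes' -> NEW (unique so far: 10)
Unique types: ('below', 'child', 'fox', 'opened', 'phone', 'small', 'still', 'strange', 'woman', 'writes')
Vocabulary size: 10

10


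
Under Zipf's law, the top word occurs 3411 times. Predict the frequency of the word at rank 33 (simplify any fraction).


Zipf's law: freq(rank) = f1 / rank
f1 = 3411, rank = 33
freq = 3411 / 33
GCD(3411, 33) = 3
Simplified: 1137/11

1137/11


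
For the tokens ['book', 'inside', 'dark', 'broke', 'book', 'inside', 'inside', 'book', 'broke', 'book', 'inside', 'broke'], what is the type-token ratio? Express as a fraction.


Tokens: 12
Unique types: ('book', 'broke', 'dark', 'inside') = 4
TTR = 4/12
Simplify: divide both by 4 -> 1/3
TTR = 1/3

1/3


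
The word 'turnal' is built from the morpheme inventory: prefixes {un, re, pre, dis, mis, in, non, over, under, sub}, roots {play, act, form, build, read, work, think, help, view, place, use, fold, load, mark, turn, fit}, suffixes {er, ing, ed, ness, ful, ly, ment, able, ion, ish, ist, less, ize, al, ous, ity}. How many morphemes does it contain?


Segmenting 'turnal' against the inventory:
  'turn' -> root (morpheme 1)
  'al' -> suffix (morpheme 2)
Total morphemes: 2

2


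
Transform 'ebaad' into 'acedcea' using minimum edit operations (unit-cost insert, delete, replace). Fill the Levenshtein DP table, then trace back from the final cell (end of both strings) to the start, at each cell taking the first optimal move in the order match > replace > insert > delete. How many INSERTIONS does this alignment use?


Edit distance = 6. Backtracking from cell (5, 7) with preference match > replace > insert > delete,
then listing the resulting alignment 'ebaad' -> 'acedcea' left to right:
  Step 1: insert 'a' [insertion #1]
  Step 2: insert 'c' [insertion #2]
  Step 3: keep 'e'
  Step 4: replace b->d
  Step 5: replace a->c
  Step 6: replace a->e
  Step 7: replace d->a
Total insertions: 2

2


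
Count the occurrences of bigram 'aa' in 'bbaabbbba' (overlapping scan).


Scanning 'bbaabbbba' for bigram 'aa':
  Position 0: 'bb' -> no
  Position 1: 'ba' -> no
  Position 2: 'aa' -> MATCH
  Position 3: 'ab' -> no
  Position 4: 'bb' -> no
  Position 5: 'bb' -> no
  Position 6: 'bb' -> no
  Position 7: 'ba' -> no
Total matches: 1

1


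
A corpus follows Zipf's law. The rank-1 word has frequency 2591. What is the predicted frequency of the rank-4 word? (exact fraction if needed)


Zipf's law: freq(rank) = f1 / rank
f1 = 2591, rank = 4
freq = 2591 / 4
GCD(2591, 4) = 1
Simplified: 2591/4

2591/4


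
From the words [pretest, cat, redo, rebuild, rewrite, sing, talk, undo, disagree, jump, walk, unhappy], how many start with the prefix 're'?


Checking each word for prefix 're':
  'pretest' -> no (count: 0)
  'cat' -> no (count: 0)
  'redo' -> YES, starts with 're' (count: 1)
  'rebuild' -> YES, starts with 're' (count: 2)
  'rewrite' -> YES, starts with 're' (count: 3)
  'sing' -> no (count: 3)
  'talk' -> no (count: 3)
  'undo' -> no (count: 3)
  'disagree' -> no (count: 3)
  'jump' -> no (count: 3)
  'walk' -> no (count: 3)
  'unhappy' -> no (count: 3)
Total with prefix 're': 3

3


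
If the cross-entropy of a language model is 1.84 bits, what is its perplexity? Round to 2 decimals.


Perplexity formula: PP = 2^H
H = 1.84
PP = 2^1.84
Decompose: 2^1.84 = 2^1 * 2^0.84
2^1 = 2, 2^0.84 ~ 1.7900501
PP ~ 2 * 1.7900501 = 3.5801002
Rounded to 2 decimals: 3.58

3.58


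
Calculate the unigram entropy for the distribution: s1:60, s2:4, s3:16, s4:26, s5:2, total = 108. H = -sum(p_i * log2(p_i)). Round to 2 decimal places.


Computing entropy H = -sum(p_i * log2(p_i)):
  s1: p = 60/108 = 0.5556, -p*log2(p) = 0.4711
  s2: p = 4/108 = 0.0370, -p*log2(p) = 0.1761
  s3: p = 16/108 = 0.1481, -p*log2(p) = 0.4081
  s4: p = 26/108 = 0.2407, -p*log2(p) = 0.4946
  s5: p = 2/108 = 0.0185, -p*log2(p) = 0.1066
H = sum of terms = 1.6565
Rounded to 2 decimals: 1.66

1.66


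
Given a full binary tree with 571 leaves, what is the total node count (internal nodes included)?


Leaf nodes (terminals): 571
Internal nodes = n - 1 = 571 - 1 = 570
Total = leaves + internal = 571 + 570 = 1141

1141


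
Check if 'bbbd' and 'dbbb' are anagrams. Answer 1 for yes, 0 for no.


Sort characters of 'bbbd': 'bbbd'
Sort characters of 'dbbb': 'bbbd'
Sorted forms match -> they ARE anagrams
Result: 1

1


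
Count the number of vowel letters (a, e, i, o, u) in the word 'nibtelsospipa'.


Scanning each character of 'nibtelsospipa':
  Position 1: 'n' -> consonant (running count: 0)
  Position 2: 'i' -> vowel (running count: 1)
  Position 3: 'b' -> consonant (running count: 1)
  Position 4: 't' -> consonant (running count: 1)
  Position 5: 'e' -> vowel (running count: 2)
  Position 6: 'l' -> consonant (running count: 2)
  Position 7: 's' -> consonant (running count: 2)
  Position 8: 'o' -> vowel (running count: 3)
  Position 9: 's' -> consonant (running count: 3)
  Position 10: 'p' -> consonant (running count: 3)
  Position 11: 'i' -> vowel (running count: 4)
  Position 12: 'p' -> consonant (running count: 4)
  Position 13: 'a' -> vowel (running count: 5)
Total vowels: 5

5


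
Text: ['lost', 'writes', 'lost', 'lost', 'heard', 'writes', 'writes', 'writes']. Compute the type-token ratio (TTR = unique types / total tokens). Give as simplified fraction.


Tokens: 8
Unique types: ('heard', 'lost', 'writes') = 3
TTR = 3/8
Already in lowest terms.

3/8


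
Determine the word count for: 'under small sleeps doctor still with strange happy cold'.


Counting words by splitting on spaces:
  Word 1: 'under'
  Word 2: 'small'
  Word 3: 'sleeps'
  Word 4: 'doctor'
  Word 5: 'still'
  Word 6: 'with'
  Word 7: 'strange'
  Word 8: 'happy'
  Word 9: 'cold'
Total words: 9

9


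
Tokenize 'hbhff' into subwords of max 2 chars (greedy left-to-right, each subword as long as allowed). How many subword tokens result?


'hbhff' has 5 characters.
Chunking with max size 2:
  Chunk 1: 'hb' (positions 0-1)
  Chunk 2: 'hf' (positions 2-3)
  Chunk 3: 'f' (positions 4-4)
Total chunks: ceil(5 / 2) = 3

3


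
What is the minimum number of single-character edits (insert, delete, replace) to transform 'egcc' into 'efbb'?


Building DP table for s1='egcc' (len 4) and s2='efbb' (len 4):
       e  f  b  b
    0  1  2  3  4
  e 1  0  1  2  3
  g 2  1  1  2  3
  c 3  2  2  2  3
  c 4  3  3  3  3
Edit distance = dp[4][4] = 3

3


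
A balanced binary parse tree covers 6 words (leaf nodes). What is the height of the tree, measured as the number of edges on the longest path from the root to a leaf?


In a balanced binary tree with n leaves the deepest leaf is ceil(log2(n)) edges below the root.
log2(6) = 2.5850
ceil(2.5850) = 3
height (edges) = 3

3


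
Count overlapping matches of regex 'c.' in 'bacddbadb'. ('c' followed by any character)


Pattern: c. means 'c' followed by any character.
Scanning 'bacddbadb' position-by-position:
  Pos 0: window 'ba' -> no
  Pos 1: window 'ac' -> no
  Pos 2: window 'cd' -> MATCH
  Pos 3: window 'dd' -> no
  Pos 4: window 'db' -> no
  Pos 5: window 'ba' -> no
  Pos 6: window 'ad' -> no
  Pos 7: window 'db' -> no
  Pos 8: window 'b' -> no
Total matches: 1

1


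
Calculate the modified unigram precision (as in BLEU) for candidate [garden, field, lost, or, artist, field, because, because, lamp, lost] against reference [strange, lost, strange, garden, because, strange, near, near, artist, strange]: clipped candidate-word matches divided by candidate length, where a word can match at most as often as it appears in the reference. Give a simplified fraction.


Reference word counts: {'artist': 1, 'because': 1, 'garden': 1, 'lost': 1, 'near': 2, 'strange': 4}
Checking each candidate word (with clipping):
  'garden' -> in reference (ref count 1, used 1/1) -> match (matches: 1)
  'field' -> not in reference -> no match (matches: 1)
  'lost' -> in reference (ref count 1, used 1/1) -> match (matches: 2)
  'or' -> not in reference -> no match (matches: 2)
  'artist' -> in reference (ref count 1, used 1/1) -> match (matches: 3)
  'field' -> not in reference -> no match (matches: 3)
  'because' -> in reference (ref count 1, used 1/1) -> match (matches: 4)
  'because' -> ref count 1 already used up (1/1) -> clipped, no match (matches: 4)
  'lamp' -> not in reference -> no match (matches: 4)
  'lost' -> ref count 1 already used up (1/1) -> clipped, no match (matches: 4)
Clipped matches: 4, Candidate length: 10
Precision = 4/10 = 2/5

2/5


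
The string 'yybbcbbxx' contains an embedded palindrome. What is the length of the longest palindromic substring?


Scanning 'yybbcbbxx' for palindromic substrings.
Substring at positions 2-6: 'bbcbb'.
Check: reverse('bbcbb') = 'bbcbb' -> palindrome confirmed.
Neighbouring characters ('y' / 'x') break symmetry, so it cannot extend further.
No longer palindromic substring exists; longest length = 5

5


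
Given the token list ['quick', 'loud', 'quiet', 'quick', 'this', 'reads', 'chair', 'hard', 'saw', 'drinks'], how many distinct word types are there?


Listing all tokens and tracking unique types:
  Token 1: 'quick' -> NEW (unique so far: 1)
  Token 2: 'loud' -> NEW (unique so far: 2)
  Token 3: 'quiet' -> NEW (unique so far: 3)
  Token 4: 'quick' -> duplicate (unique so far: 3)
  Token 5: 'this' -> NEW (unique so far: 4)
  Token 6: 'reads' -> NEW (unique so far: 5)
  Token 7: 'chair' -> NEW (unique so far: 6)
  Token 8: 'hard' -> NEW (unique so far: 7)
  Token 9: 'saw' -> NEW (unique so far: 8)
  Token 10: 'drinks' -> NEW (unique so far: 9)
Unique types: ('chair', 'drinks', 'hard', 'loud', 'quick', 'quiet', 'reads', 'saw', 'this')
Vocabulary size: 9

9


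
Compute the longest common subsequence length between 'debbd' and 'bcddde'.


DP table for LCS of 'debbd' and 'bcddde':
       b  c  d  d  d  e
    0  0  0  0  0  0  0
  d 0  0  0  1  1  1  1
  e 0  0  0  1  1  1  2
  b 0  1  1  1  1  1  2
  b 0  1  1  1  1  1  2
  d 0  1  1  2  2  2  2
LCS: 'de'
LCS length = 2

2


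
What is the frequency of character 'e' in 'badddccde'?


Scanning 'badddccde' for 'e':
  Position 8: 'e' -> MATCH (count: 1)
Total occurrences of 'e': 1

1


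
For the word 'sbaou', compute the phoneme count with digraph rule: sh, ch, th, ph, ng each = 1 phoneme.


Parsing 'sbaou' greedily, digraphs first:
  's' -> consonant phoneme (phonemes so far: 1)
  'b' -> consonant phoneme (phonemes so far: 2)
  'a' -> vowel phoneme (phonemes so far: 3)
  'o' -> vowel phoneme (phonemes so far: 4)
  'u' -> vowel phoneme (phonemes so far: 5)
Total phonemes: 5

5


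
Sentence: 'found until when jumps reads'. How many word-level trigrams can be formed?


Word trigrams from [5] words:
  Trigram 1: (found until when)
  Trigram 2: (until when jumps)
  Trigram 3: (when jumps reads)
Total word trigrams: 5 - 2 = 3

3


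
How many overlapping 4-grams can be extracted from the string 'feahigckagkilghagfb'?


String 'feahigckagkilghagfb' has length L = 19.
Number of overlapping n-grams = L - n + 1
Substituting: 19 - 4 + 1 = 16

16


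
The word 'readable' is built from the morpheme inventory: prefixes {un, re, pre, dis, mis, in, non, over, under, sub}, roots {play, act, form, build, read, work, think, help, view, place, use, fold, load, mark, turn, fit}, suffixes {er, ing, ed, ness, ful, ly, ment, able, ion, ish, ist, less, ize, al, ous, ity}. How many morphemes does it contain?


Segmenting 'readable' against the inventory:
  'read' -> root (morpheme 1)
  'able' -> suffix (morpheme 2)
Total morphemes: 2

2


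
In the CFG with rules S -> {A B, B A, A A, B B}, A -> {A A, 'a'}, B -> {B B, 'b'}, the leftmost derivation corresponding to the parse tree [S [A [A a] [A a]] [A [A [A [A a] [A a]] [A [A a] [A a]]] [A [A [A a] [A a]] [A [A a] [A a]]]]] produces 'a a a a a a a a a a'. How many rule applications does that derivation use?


Every bracketed nonterminal node [X ...] in the tree is produced by exactly one rule application.
Reading the tree off as a leftmost derivation:
  Step 1: S  =>  A A   (applied S -> A A)
  Step 2: A A  =>  A A A   (applied A -> A A)
  Step 3: A A A  =>  a A A   (applied A -> a)
  Step 4: a A A  =>  a a A   (applied A -> a)
  Step 5: a a A  =>  a a A A   (applied A -> A A)
  Step 6: a a A A  =>  a a A A A   (applied A -> A A)
  Step 7: a a A A A  =>  a a A A A A   (applied A -> A A)
  Step 8: a a A A A A  =>  a a a A A A   (applied A -> a)
  Step 9: a a a A A A  =>  a a a a A A   (applied A -> a)
  Step 10: a a a a A A  =>  a a a a A A A   (applied A -> A A)
  Step 11: a a a a A A A  =>  a a a a a A A   (applied A -> a)
  Step 12: a a a a a A A  =>  a a a a a a A   (applied A -> a)
  Step 13: a a a a a a A  =>  a a a a a a A A   (applied A -> A A)
  Step 14: a a a a a a A A  =>  a a a a a a A A A   (applied A -> A A)
  Step 15: a a a a a a A A A  =>  a a a a a a a A A   (applied A -> a)
  Step 16: a a a a a a a A A  =>  a a a a a a a a A   (applied A -> a)
  Step 17: a a a a a a a a A  =>  a a a a a a a a A A   (applied A -> A A)
  Step 18: a a a a a a a a A A  =>  a a a a a a a a a A   (applied A -> a)
  Step 19: a a a a a a a a a A  =>  a a a a a a a a a a   (applied A -> a)
Final yield: a a a a a a a a a a
Total rewrite steps: 19

19


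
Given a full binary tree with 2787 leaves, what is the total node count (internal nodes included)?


Leaf nodes (terminals): 2787
Internal nodes = n - 1 = 2787 - 1 = 2786
Total = leaves + internal = 2787 + 2786 = 5573

5573


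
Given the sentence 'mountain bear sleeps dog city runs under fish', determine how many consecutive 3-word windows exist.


Word trigrams from [8] words:
  Trigram 1: (mountain bear sleeps)
  Trigram 2: (bear sleeps dog)
  Trigram 3: (sleeps dog city)
  Trigram 4: (dog city runs)
  Trigram 5: (city runs under)
  Trigram 6: (runs under fish)
Total word trigrams: 8 - 2 = 6

6


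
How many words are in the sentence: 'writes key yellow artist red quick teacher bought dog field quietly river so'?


Counting words by splitting on spaces:
  Word 1: 'writes'
  Word 2: 'key'
  Word 3: 'yellow'
  Word 4: 'artist'
  Word 5: 'red'
  Word 6: 'quick'
  Word 7: 'teacher'
  Word 8: 'bought'
  Word 9: 'dog'
  Word 10: 'field'
  Word 11: 'quietly'
  Word 12: 'river'
  Word 13: 'so'
Total words: 13

13


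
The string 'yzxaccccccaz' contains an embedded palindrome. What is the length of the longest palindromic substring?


Scanning 'yzxaccccccaz' for palindromic substrings.
Substring at positions 3-10: 'acccccca'.
Check: reverse('acccccca') = 'acccccca' -> palindrome confirmed.
Neighbouring characters ('x' / 'z') break symmetry, so it cannot extend further.
No longer palindromic substring exists; longest length = 8

8


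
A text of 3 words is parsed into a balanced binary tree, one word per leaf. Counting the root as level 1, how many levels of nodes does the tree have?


In a balanced binary tree with n leaves the deepest leaf is ceil(log2(n)) edges below the root,
so counting node levels inclusive of root and leaves gives ceil(log2(n)) + 1 levels.
log2(3) = 1.5850
ceil(1.5850) = 2
levels = 2 + 1 = 3

3


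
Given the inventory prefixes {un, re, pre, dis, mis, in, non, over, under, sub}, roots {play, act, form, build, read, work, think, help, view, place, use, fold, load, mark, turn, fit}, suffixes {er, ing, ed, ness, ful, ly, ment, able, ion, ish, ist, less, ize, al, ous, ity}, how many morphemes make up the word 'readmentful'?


Segmenting 'readmentful' against the inventory:
  'read' -> root (morpheme 1)
  'ment' -> suffix (morpheme 2)
  'ful' -> suffix (morpheme 3)
Total morphemes: 3

3


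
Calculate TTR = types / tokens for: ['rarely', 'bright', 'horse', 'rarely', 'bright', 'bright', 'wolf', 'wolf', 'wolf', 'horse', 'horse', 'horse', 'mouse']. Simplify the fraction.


Tokens: 13
Unique types: ('bright', 'horse', 'mouse', 'rarely', 'wolf') = 5
TTR = 5/13
Already in lowest terms.

5/13


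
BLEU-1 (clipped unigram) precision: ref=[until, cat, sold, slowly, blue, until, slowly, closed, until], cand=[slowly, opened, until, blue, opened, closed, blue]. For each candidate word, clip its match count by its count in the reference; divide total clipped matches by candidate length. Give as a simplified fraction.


Reference word counts: {'blue': 1, 'cat': 1, 'closed': 1, 'slowly': 2, 'sold': 1, 'until': 3}
Checking each candidate word (with clipping):
  'slowly' -> in reference (ref count 2, used 1/2) -> match (matches: 1)
  'opened' -> not in reference -> no match (matches: 1)
  'until' -> in reference (ref count 3, used 1/3) -> match (matches: 2)
  'blue' -> in reference (ref count 1, used 1/1) -> match (matches: 3)
  'opened' -> not in reference -> no match (matches: 3)
  'closed' -> in reference (ref count 1, used 1/1) -> match (matches: 4)
  'blue' -> ref count 1 already used up (1/1) -> clipped, no match (matches: 4)
Clipped matches: 4, Candidate length: 7
Precision = 4/7

4/7


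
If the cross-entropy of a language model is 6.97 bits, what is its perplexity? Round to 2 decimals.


Perplexity formula: PP = 2^H
H = 6.97
PP = 2^6.97
Decompose: 2^6.97 = 2^6 * 2^0.97
2^6 = 64, 2^0.97 ~ 1.9588406
PP ~ 64 * 1.9588406 = 125.3657984
Rounded to 2 decimals: 125.37

125.37


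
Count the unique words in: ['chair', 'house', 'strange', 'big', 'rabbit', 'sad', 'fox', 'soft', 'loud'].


Listing all tokens and tracking unique types:
  Token 1: 'chair' -> NEW (unique so far: 1)
  Token 2: 'house' -> NEW (unique so far: 2)
  Token 3: 'strange' -> NEW (unique so far: 3)
  Token 4: 'big' -> NEW (unique so far: 4)
  Token 5: 'rabbit' -> NEW (unique so far: 5)
  Token 6: 'sad' -> NEW (unique so far: 6)
  Token 7: 'fox' -> NEW (unique so far: 7)
  Token 8: 'soft' -> NEW (unique so far: 8)
  Token 9: 'loud' -> NEW (unique so far: 9)
Unique types: ('big', 'chair', 'fox', 'house', 'loud', 'rabbit', 'sad', 'soft', 'strange')
Vocabulary size: 9

9


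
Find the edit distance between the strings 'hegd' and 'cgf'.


Building DP table for s1='hegd' (len 4) and s2='cgf' (len 3):
       c  g  f
    0  1  2  3
  h 1  1  2  3
  e 2  2  2  3
  g 3  3  2  3
  d 4  4  3  3
Edit distance = dp[4][3] = 3

3


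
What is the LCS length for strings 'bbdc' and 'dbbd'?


DP table for LCS of 'bbdc' and 'dbbd':
       d  b  b  d
    0  0  0  0  0
  b 0  0  1  1  1
  b 0  0  1  2  2
  d 0  1  1  2  3
  c 0  1  1  2  3
LCS: 'bbd'
LCS length = 3

3


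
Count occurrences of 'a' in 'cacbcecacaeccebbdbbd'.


Scanning 'cacbcecacaeccebbdbbd' for 'a':
  Position 1: 'a' -> MATCH (count: 1)
  Position 7: 'a' -> MATCH (count: 2)
  Position 9: 'a' -> MATCH (count: 3)
Total occurrences of 'a': 3

3


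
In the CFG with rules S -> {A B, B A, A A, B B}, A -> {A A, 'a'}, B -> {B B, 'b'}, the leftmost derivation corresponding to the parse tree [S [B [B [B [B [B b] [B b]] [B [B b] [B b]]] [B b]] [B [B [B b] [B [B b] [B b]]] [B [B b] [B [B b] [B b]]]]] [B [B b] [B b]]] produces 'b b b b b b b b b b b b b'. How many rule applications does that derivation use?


Every bracketed nonterminal node [X ...] in the tree is produced by exactly one rule application.
Reading the tree off as a leftmost derivation:
  Step 1: S  =>  B B   (applied S -> B B)
  Step 2: B B  =>  B B B   (applied B -> B B)
  Step 3: B B B  =>  B B B B   (applied B -> B B)
  Step 4: B B B B  =>  B B B B B   (applied B -> B B)
  Step 5: B B B B B  =>  B B B B B B   (applied B -> B B)
  Step 6: B B B B B B  =>  b B B B B B   (applied B -> b)
  Step 7: b B B B B B  =>  b b B B B B   (applied B -> b)
  Step 8: b b B B B B  =>  b b B B B B B   (applied B -> B B)
  Step 9: b b B B B B B  =>  b b b B B B B   (applied B -> b)
  Step 10: b b b B B B B  =>  b b b b B B B   (applied B -> b)
  Step 11: b b b b B B B  =>  b b b b b B B   (applied B -> b)
  Step 12: b b b b b B B  =>  b b b b b B B B   (applied B -> B B)
  Step 13: b b b b b B B B  =>  b b b b b B B B B   (applied B -> B B)
  Step 14: b b b b b B B B B  =>  b b b b b b B B B   (applied B -> b)
  Step 15: b b b b b b B B B  =>  b b b b b b B B B B   (applied B -> B B)
  Step 16: b b b b b b B B B B  =>  b b b b b b b B B B   (applied B -> b)
  Step 17: b b b b b b b B B B  =>  b b b b b b b b B B   (applied B -> b)
  Step 18: b b b b b b b b B B  =>  b b b b b b b b B B B   (applied B -> B B)
  Step 19: b b b b b b b b B B B  =>  b b b b b b b b b B B   (applied B -> b)
  Step 20: b b b b b b b b b B B  =>  b b b b b b b b b B B B   (applied B -> B B)
  Step 21: b b b b b b b b b B B B  =>  b b b b b b b b b b B B   (applied B -> b)
  Step 22: b b b b b b b b b b B B  =>  b b b b b b b b b b b B   (applied B -> b)
  Step 23: b b b b b b b b b b b B  =>  b b b b b b b b b b b B B   (applied B -> B B)
  Step 24: b b b b b b b b b b b B B  =>  b b b b b b b b b b b b B   (applied B -> b)
  Step 25: b b b b b b b b b b b b B  =>  b b b b b b b b b b b b b   (applied B -> b)
Final yield: b b b b b b b b b b b b b
Total rewrite steps: 25

25


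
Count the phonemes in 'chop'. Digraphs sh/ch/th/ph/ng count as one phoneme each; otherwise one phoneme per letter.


Parsing 'chop' greedily, digraphs first:
  'ch' -> digraph (1 consonant phoneme) (phonemes so far: 1)
  'o' -> vowel phoneme (phonemes so far: 2)
  'p' -> consonant phoneme (phonemes so far: 3)
Total phonemes: 3

3


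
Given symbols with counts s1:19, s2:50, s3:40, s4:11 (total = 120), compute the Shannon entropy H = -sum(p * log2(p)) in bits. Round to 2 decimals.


Computing entropy H = -sum(p_i * log2(p_i)):
  s1: p = 19/120 = 0.1583, -p*log2(p) = 0.4210
  s2: p = 50/120 = 0.4167, -p*log2(p) = 0.5263
  s3: p = 40/120 = 0.3333, -p*log2(p) = 0.5283
  s4: p = 11/120 = 0.0917, -p*log2(p) = 0.3160
H = sum of terms = 1.7916
Rounded to 2 decimals: 1.79

1.79


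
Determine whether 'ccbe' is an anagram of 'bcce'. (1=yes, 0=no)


Sort characters of 'ccbe': 'bcce'
Sort characters of 'bcce': 'bcce'
Sorted forms match -> they ARE anagrams
Result: 1

1


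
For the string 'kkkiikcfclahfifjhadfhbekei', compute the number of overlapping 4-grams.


String 'kkkiikcfclahfifjhadfhbekei' has length L = 26.
Number of overlapping n-grams = L - n + 1
Substituting: 26 - 4 + 1 = 23

23


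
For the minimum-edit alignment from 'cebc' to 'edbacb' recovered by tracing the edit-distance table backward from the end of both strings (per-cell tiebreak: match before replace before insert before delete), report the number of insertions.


Edit distance = 4. Backtracking from cell (4, 6) with preference match > replace > insert > delete,
then listing the resulting alignment 'cebc' -> 'edbacb' left to right:
  Step 1: replace c->e
  Step 2: replace e->d
  Step 3: keep 'b'
  Step 4: insert 'a' [insertion #1]
  Step 5: keep 'c'
  Step 6: insert 'b' [insertion #2]
Total insertions: 2

2


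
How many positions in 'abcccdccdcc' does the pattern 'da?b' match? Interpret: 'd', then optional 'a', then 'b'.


Pattern: da?b means 'd', then optional 'a', then 'b'.
Scanning 'abcccdccdcc' position-by-position:
  Pos 0: window 'abc' -> no
  Pos 1: window 'bcc' -> no
  Pos 2: window 'ccc' -> no
  Pos 3: window 'ccd' -> no
  Pos 4: window 'cdc' -> no
  Pos 5: window 'dcc' -> no
  Pos 6: window 'ccd' -> no
  Pos 7: window 'cdc' -> no
  Pos 8: window 'dcc' -> no
  Pos 9: window 'cc' -> no
  Pos 10: window 'c' -> no
Total matches: 0

0


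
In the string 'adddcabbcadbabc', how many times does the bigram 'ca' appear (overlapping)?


Scanning 'adddcabbcadbabc' for bigram 'ca':
  Position 0: 'ad' -> no
  Position 1: 'dd' -> no
  Position 2: 'dd' -> no
  Position 3: 'dc' -> no
  Position 4: 'ca' -> MATCH
  Position 5: 'ab' -> no
  Position 6: 'bb' -> no
  Position 7: 'bc' -> no
  Position 8: 'ca' -> MATCH
  Position 9: 'ad' -> no
  Position 10: 'db' -> no
  Position 11: 'ba' -> no
  Position 12: 'ab' -> no
  Position 13: 'bc' -> no
Total matches: 2

2


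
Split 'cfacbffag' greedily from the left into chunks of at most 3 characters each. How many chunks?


'cfacbffag' has 9 characters.
Chunking with max size 3:
  Chunk 1: 'cfa' (positions 0-2)
  Chunk 2: 'cbf' (positions 3-5)
  Chunk 3: 'fag' (positions 6-8)
Total chunks: ceil(9 / 3) = 3

3


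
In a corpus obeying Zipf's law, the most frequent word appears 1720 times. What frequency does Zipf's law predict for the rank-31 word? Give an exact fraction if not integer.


Zipf's law: freq(rank) = f1 / rank
f1 = 1720, rank = 31
freq = 1720 / 31
GCD(1720, 31) = 1
Simplified: 1720/31

1720/31


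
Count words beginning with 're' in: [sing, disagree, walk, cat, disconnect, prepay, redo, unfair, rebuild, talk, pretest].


Checking each word for prefix 're':
  'sing' -> no (count: 0)
  'disagree' -> no (count: 0)
  'walk' -> no (count: 0)
  'cat' -> no (count: 0)
  'disconnect' -> no (count: 0)
  'prepay' -> no (count: 0)
  'redo' -> YES, starts with 're' (count: 1)
  'unfair' -> no (count: 1)
  'rebuild' -> YES, starts with 're' (count: 2)
  'talk' -> no (count: 2)
  'pretest' -> no (count: 2)
Total with prefix 're': 2

2


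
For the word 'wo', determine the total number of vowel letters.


Scanning each character of 'wo':
  Position 1: 'w' -> consonant (running count: 0)
  Position 2: 'o' -> vowel (running count: 1)
Total vowels: 1

1


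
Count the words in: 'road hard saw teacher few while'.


Counting words by splitting on spaces:
  Word 1: 'road'
  Word 2: 'hard'
  Word 3: 'saw'
  Word 4: 'teacher'
  Word 5: 'few'
  Word 6: 'while'
Total words: 6

6


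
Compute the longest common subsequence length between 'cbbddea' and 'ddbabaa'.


DP table for LCS of 'cbbddea' and 'ddbabaa':
       d  d  b  a  b  a  a
    0  0  0  0  0  0  0  0
  c 0  0  0  0  0  0  0  0
  b 0  0  0  1  1  1  1  1
  b 0  0  0  1  1  2  2  2
  d 0  1  1  1  1  2  2  2
  d 0  1  2  2  2  2  2  2
  e 0  1  2  2  2  2  2  2
  a 0  1  2  2  3  3  3  3
LCS: 'bba'
LCS length = 3

3


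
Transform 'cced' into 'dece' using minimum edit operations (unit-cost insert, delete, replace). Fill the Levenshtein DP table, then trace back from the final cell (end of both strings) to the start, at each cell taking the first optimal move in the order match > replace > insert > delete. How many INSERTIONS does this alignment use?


Edit distance = 3. Backtracking from cell (4, 4) with preference match > replace > insert > delete,
then listing the resulting alignment 'cced' -> 'dece' left to right:
  Step 1: insert 'd' [insertion #1]
  Step 2: replace c->e
  Step 3: keep 'c'
  Step 4: keep 'e'
  Step 5: delete 'd'
Total insertions: 1

1


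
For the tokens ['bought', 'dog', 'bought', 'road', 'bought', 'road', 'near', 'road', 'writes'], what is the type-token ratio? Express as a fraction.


Tokens: 9
Unique types: ('bought', 'dog', 'near', 'road', 'writes') = 5
TTR = 5/9
Already in lowest terms.

5/9


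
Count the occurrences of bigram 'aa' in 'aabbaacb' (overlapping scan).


Scanning 'aabbaacb' for bigram 'aa':
  Position 0: 'aa' -> MATCH
  Position 1: 'ab' -> no
  Position 2: 'bb' -> no
  Position 3: 'ba' -> no
  Position 4: 'aa' -> MATCH
  Position 5: 'ac' -> no
  Position 6: 'cb' -> no
Total matches: 2

2


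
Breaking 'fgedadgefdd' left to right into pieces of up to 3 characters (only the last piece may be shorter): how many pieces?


'fgedadgefdd' has 11 characters.
Chunking with max size 3:
  Chunk 1: 'fge' (positions 0-2)
  Chunk 2: 'dad' (positions 3-5)
  Chunk 3: 'gef' (positions 6-8)
  Chunk 4: 'dd' (positions 9-10)
Total chunks: ceil(11 / 3) = 4

4


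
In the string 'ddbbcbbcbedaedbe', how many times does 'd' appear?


Scanning 'ddbbcbbcbedaedbe' for 'd':
  Position 0: 'd' -> MATCH (count: 1)
  Position 1: 'd' -> MATCH (count: 2)
  Position 10: 'd' -> MATCH (count: 3)
  Position 13: 'd' -> MATCH (count: 4)
Total occurrences of 'd': 4

4


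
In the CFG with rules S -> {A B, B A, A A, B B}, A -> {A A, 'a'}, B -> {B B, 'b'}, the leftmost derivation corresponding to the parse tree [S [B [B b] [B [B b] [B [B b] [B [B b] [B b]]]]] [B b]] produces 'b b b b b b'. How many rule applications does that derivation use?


Every bracketed nonterminal node [X ...] in the tree is produced by exactly one rule application.
Reading the tree off as a leftmost derivation:
  Step 1: S  =>  B B   (applied S -> B B)
  Step 2: B B  =>  B B B   (applied B -> B B)
  Step 3: B B B  =>  b B B   (applied B -> b)
  Step 4: b B B  =>  b B B B   (applied B -> B B)
  Step 5: b B B B  =>  b b B B   (applied B -> b)
  Step 6: b b B B  =>  b b B B B   (applied B -> B B)
  Step 7: b b B B B  =>  b b b B B   (applied B -> b)
  Step 8: b b b B B  =>  b b b B B B   (applied B -> B B)
  Step 9: b b b B B B  =>  b b b b B B   (applied B -> b)
  Step 10: b b b b B B  =>  b b b b b B   (applied B -> b)
  Step 11: b b b b b B  =>  b b b b b b   (applied B -> b)
Final yield: b b b b b b
Total rewrite steps: 11

11


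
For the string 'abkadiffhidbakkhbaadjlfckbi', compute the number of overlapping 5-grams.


String 'abkadiffhidbakkhbaadjlfckbi' has length L = 27.
Number of overlapping n-grams = L - n + 1
Substituting: 27 - 5 + 1 = 23

23


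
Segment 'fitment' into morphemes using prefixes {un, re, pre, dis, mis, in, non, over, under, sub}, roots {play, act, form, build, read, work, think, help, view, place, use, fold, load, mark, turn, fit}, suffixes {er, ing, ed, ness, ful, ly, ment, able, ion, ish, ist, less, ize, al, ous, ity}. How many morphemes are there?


Segmenting 'fitment' against the inventory:
  'fit' -> root (morpheme 1)
  'ment' -> suffix (morpheme 2)
Total morphemes: 2

2


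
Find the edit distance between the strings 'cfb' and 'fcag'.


Building DP table for s1='cfb' (len 3) and s2='fcag' (len 4):
       f  c  a  g
    0  1  2  3  4
  c 1  1  1  2  3
  f 2  1  2  2  3
  b 3  2  2  3  3
Edit distance = dp[3][4] = 3

3


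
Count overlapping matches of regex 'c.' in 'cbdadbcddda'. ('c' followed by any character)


Pattern: c. means 'c' followed by any character.
Scanning 'cbdadbcddda' position-by-position:
  Pos 0: window 'cb' -> MATCH
  Pos 1: window 'bd' -> no
  Pos 2: window 'da' -> no
  Pos 3: window 'ad' -> no
  Pos 4: window 'db' -> no
  Pos 5: window 'bc' -> no
  Pos 6: window 'cd' -> MATCH
  Pos 7: window 'dd' -> no
  Pos 8: window 'dd' -> no
  Pos 9: window 'da' -> no
  Pos 10: window 'a' -> no
Total matches: 2

2


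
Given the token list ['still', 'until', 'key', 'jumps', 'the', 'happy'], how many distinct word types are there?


Listing all tokens and tracking unique types:
  Token 1: 'still' -> NEW (unique so far: 1)
  Token 2: 'until' -> NEW (unique so far: 2)
  Token 3: 'key' -> NEW (unique so far: 3)
  Token 4: 'jumps' -> NEW (unique so far: 4)
  Token 5: 'the' -> NEW (unique so far: 5)
  Token 6: 'happy' -> NEW (unique so far: 6)
Unique types: ('happy', 'jumps', 'key', 'still', 'the', 'until')
Vocabulary size: 6

6


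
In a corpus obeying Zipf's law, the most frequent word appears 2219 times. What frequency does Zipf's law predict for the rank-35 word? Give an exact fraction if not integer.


Zipf's law: freq(rank) = f1 / rank
f1 = 2219, rank = 35
freq = 2219 / 35
GCD(2219, 35) = 7
Simplified: 317/5

317/5


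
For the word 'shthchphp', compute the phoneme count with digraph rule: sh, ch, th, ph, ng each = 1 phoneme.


Parsing 'shthchphp' greedily, digraphs first:
  'sh' -> digraph (1 consonant phoneme) (phonemes so far: 1)
  'th' -> digraph (1 consonant phoneme) (phonemes so far: 2)
  'ch' -> digraph (1 consonant phoneme) (phonemes so far: 3)
  'ph' -> digraph (1 consonant phoneme) (phonemes so far: 4)
  'p' -> consonant phoneme (phonemes so far: 5)
Total phonemes: 5

5


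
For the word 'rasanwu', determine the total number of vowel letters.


Scanning each character of 'rasanwu':
  Position 1: 'r' -> consonant (running count: 0)
  Position 2: 'a' -> vowel (running count: 1)
  Position 3: 's' -> consonant (running count: 1)
  Position 4: 'a' -> vowel (running count: 2)
  Position 5: 'n' -> consonant (running count: 2)
  Position 6: 'w' -> consonant (running count: 2)
  Position 7: 'u' -> vowel (running count: 3)
Total vowels: 3

3


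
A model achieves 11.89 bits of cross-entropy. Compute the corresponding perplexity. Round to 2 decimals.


Perplexity formula: PP = 2^H
H = 11.89
PP = 2^11.89
Decompose: 2^11.89 = 2^11 * 2^0.89
2^11 = 2048, 2^0.89 ~ 1.8531761
PP ~ 2048 * 1.8531761 = 3795.3046528
Rounded to 2 decimals: 3795.30

3795.30


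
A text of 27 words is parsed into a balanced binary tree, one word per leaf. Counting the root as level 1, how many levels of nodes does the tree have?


In a balanced binary tree with n leaves the deepest leaf is ceil(log2(n)) edges below the root,
so counting node levels inclusive of root and leaves gives ceil(log2(n)) + 1 levels.
log2(27) = 4.7549
ceil(4.7549) = 5
levels = 5 + 1 = 6

6


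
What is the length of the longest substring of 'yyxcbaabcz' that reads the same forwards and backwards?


Scanning 'yyxcbaabcz' for palindromic substrings.
Substring at positions 3-8: 'cbaabc'.
Check: reverse('cbaabc') = 'cbaabc' -> palindrome confirmed.
Neighbouring characters ('x' / 'z') break symmetry, so it cannot extend further.
No longer palindromic substring exists; longest length = 6

6


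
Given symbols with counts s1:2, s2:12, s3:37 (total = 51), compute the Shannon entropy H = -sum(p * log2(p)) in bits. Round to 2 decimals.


Computing entropy H = -sum(p_i * log2(p_i)):
  s1: p = 2/51 = 0.0392, -p*log2(p) = 0.1832
  s2: p = 12/51 = 0.2353, -p*log2(p) = 0.4912
  s3: p = 37/51 = 0.7255, -p*log2(p) = 0.3359
H = sum of terms = 1.0103
Rounded to 2 decimals: 1.01

1.01


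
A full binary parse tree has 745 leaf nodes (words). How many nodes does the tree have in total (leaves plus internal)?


Leaf nodes (terminals): 745
Internal nodes = n - 1 = 745 - 1 = 744
Total = leaves + internal = 745 + 744 = 1489

1489


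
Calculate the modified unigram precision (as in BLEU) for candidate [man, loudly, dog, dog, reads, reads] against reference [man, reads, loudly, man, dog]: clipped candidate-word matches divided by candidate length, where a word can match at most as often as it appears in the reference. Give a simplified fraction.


Reference word counts: {'dog': 1, 'loudly': 1, 'man': 2, 'reads': 1}
Checking each candidate word (with clipping):
  'man' -> in reference (ref count 2, used 1/2) -> match (matches: 1)
  'loudly' -> in reference (ref count 1, used 1/1) -> match (matches: 2)
  'dog' -> in reference (ref count 1, used 1/1) -> match (matches: 3)
  'dog' -> ref count 1 already used up (1/1) -> clipped, no match (matches: 3)
  'reads' -> in reference (ref count 1, used 1/1) -> match (matches: 4)
  'reads' -> ref count 1 already used up (1/1) -> clipped, no match (matches: 4)
Clipped matches: 4, Candidate length: 6
Precision = 4/6 = 2/3

2/3


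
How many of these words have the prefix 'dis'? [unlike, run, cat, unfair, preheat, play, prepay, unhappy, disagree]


Checking each word for prefix 'dis':
  'unlike' -> no (count: 0)
  'run' -> no (count: 0)
  'cat' -> no (count: 0)
  'unfair' -> no (count: 0)
  'preheat' -> no (count: 0)
  'play' -> no (count: 0)
  'prepay' -> no (count: 0)
  'unhappy' -> no (count: 0)
  'disagree' -> YES, starts with 'dis' (count: 1)
Total with prefix 'dis': 1

1


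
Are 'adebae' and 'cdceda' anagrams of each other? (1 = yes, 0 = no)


Sort characters of 'adebae': 'aabdee'
Sort characters of 'cdceda': 'accdde'
Sorted forms differ -> they are NOT anagrams
Result: 0

0


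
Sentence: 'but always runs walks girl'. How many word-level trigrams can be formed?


Word trigrams from [5] words:
  Trigram 1: (but always runs)
  Trigram 2: (always runs walks)
  Trigram 3: (runs walks girl)
Total word trigrams: 5 - 2 = 3

3


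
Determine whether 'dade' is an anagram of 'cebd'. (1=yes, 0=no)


Sort characters of 'dade': 'adde'
Sort characters of 'cebd': 'bcde'
Sorted forms differ -> they are NOT anagrams
Result: 0

0


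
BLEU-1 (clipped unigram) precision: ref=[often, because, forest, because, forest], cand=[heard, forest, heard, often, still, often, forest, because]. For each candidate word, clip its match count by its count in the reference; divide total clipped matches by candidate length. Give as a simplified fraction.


Reference word counts: {'because': 2, 'forest': 2, 'often': 1}
Checking each candidate word (with clipping):
  'heard' -> not in reference -> no match (matches: 0)
  'forest' -> in reference (ref count 2, used 1/2) -> match (matches: 1)
  'heard' -> not in reference -> no match (matches: 1)
  'often' -> in reference (ref count 1, used 1/1) -> match (matches: 2)
  'still' -> not in reference -> no match (matches: 2)
  'often' -> ref count 1 already used up (1/1) -> clipped, no match (matches: 2)
  'forest' -> in reference (ref count 2, used 2/2) -> match (matches: 3)
  'because' -> in reference (ref count 2, used 1/2) -> match (matches: 4)
Clipped matches: 4, Candidate length: 8
Precision = 4/8 = 1/2

1/2


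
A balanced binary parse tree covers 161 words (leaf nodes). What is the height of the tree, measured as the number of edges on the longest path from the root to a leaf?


In a balanced binary tree with n leaves the deepest leaf is ceil(log2(n)) edges below the root.
log2(161) = 7.3309
ceil(7.3309) = 8
height (edges) = 8

8


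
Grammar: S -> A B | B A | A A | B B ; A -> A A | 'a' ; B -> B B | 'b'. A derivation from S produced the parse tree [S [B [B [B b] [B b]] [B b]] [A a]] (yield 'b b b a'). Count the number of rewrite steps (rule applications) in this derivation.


Every bracketed nonterminal node [X ...] in the tree is produced by exactly one rule application.
Reading the tree off as a leftmost derivation:
  Step 1: S  =>  B A   (applied S -> B A)
  Step 2: B A  =>  B B A   (applied B -> B B)
  Step 3: B B A  =>  B B B A   (applied B -> B B)
  Step 4: B B B A  =>  b B B A   (applied B -> b)
  Step 5: b B B A  =>  b b B A   (applied B -> b)
  Step 6: b b B A  =>  b b b A   (applied B -> b)
  Step 7: b b b A  =>  b b b a   (applied A -> a)
Final yield: b b b a
Total rewrite steps: 7

7


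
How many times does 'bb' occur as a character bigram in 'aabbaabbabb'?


Scanning 'aabbaabbabb' for bigram 'bb':
  Position 0: 'aa' -> no
  Position 1: 'ab' -> no
  Position 2: 'bb' -> MATCH
  Position 3: 'ba' -> no
  Position 4: 'aa' -> no
  Position 5: 'ab' -> no
  Position 6: 'bb' -> MATCH
  Position 7: 'ba' -> no
  Position 8: 'ab' -> no
  Position 9: 'bb' -> MATCH
Total matches: 3

3


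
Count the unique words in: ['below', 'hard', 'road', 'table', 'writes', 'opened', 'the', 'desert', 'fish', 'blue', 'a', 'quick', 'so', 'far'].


Listing all tokens and tracking unique types:
  Token 1: 'below' -> NEW (unique so far: 1)
  Token 2: 'hard' -> NEW (unique so far: 2)
  Token 3: 'road' -> NEW (unique so far: 3)
  Token 4: 'table' -> NEW (unique so far: 4)
  Token 5: 'writes' -> NEW (unique so far: 5)
  Token 6: 'opened' -> NEW (unique so far: 6)
  Token 7: 'the' -> NEW (unique so far: 7)
  Token 8: 'desert' -> NEW (unique so far: 8)
  Token 9: 'fish' -> NEW (unique so far: 9)
  Token 10: 'blue' -> NEW (unique so far: 10)
  Token 11: 'a' -> NEW (unique so far: 11)
  Token 12: 'quick' -> NEW (unique so far: 12)
  Token 13: 'so' -> NEW (unique so far: 13)
  Token 14: 'far' -> NEW (unique so far: 14)
Unique types: ('a', 'below', 'blue', 'desert', 'far', 'fish', 'hard', 'opened', 'quick', 'road', 'so', 'table', 'the', 'writes')
Vocabulary size: 14

14
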